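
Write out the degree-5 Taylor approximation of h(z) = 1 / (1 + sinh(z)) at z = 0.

-181*z^5/120 + 4*z^4/3 - 7*z^3/6 + z^2 - z + 1

Use the geometric series for the reciprocal, then substitute.
[z^0] = 1;  [z^1] = -1;  [z^2] = 1;  [z^3] = -7/6;  [z^4] = 4/3;  [z^5] = -181/120.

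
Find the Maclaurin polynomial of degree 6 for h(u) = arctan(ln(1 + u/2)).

-u^6/1536 - 11*u^5/1920 + u^4/64 - u^2/8 + u/2

Let u equal the inner series; expand the outer function in u and truncate.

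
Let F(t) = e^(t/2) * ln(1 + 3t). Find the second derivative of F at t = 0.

Write out both Maclaurin series and multiply, keeping only the needed powers.
The coefficient of t^2 in the expansion is -3, so F′′(0) = 2! * (-3) = -6.

-6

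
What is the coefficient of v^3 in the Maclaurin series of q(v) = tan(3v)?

9

q(0) = 0
q′(0) = 3
q′′(0) = 0
q′′′(0) = 54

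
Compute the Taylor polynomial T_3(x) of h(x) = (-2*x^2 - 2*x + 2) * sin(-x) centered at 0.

7*x^3/3 + 2*x^2 - 2*x

Distribute the polynomial across the series and collect like powers.
h(0) = 0
h′(0) = -2
h′′(0) = 4
h′′′(0) = 14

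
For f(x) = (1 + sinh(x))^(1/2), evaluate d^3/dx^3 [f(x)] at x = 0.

7/8

Compose series: expand the inner function first, then feed it into the outer expansion.
The coefficient of x^3 in the expansion is 7/48, so f′′′(0) = 3! * (7/48) = 7/8.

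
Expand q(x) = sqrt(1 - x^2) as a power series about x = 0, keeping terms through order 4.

q(0) = 1
q′(0) = 0
q′′(0) = -1
q′′′(0) = 0
q^(4)(0) = -3

-x^4/8 - x^2/2 + 1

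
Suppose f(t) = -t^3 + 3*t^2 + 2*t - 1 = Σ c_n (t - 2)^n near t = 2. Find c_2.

Compute the successive derivatives at the expansion point and divide by k!.
f(2) = 7
f′(2) = 2
f′′(2) = -6
Then c_k = f^(k)(2)/k! gives each Taylor coefficient.

-3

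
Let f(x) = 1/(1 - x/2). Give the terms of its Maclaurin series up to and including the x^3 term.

f(0) = 1
f′(0) = 1/2
f′′(0) = 1/2
f′′′(0) = 3/4
The Taylor polynomial is Σ f^(k)(0)/k! · x^k.

x^3/8 + x^2/4 + x/2 + 1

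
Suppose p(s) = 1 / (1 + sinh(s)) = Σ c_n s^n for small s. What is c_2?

Expand as Σ (-1)^k u^k with u equal to the inner function's series.
So c_2 = p′′(0)/2! = 1.

1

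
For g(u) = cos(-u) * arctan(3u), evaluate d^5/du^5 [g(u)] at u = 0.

Take the Cauchy product of the two expansions.
The coefficient of u^5 in the expansion is 2129/40, so g^(5)(0) = 5! * (2129/40) = 6387.

6387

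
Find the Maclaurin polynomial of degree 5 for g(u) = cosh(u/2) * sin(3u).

941*u^5/640 - 33*u^3/8 + 3*u

Multiply the two series term by term and collect like powers.
g(0) = 0
g′(0) = 3
g′′(0) = 0
g′′′(0) = -99/4
g^(4)(0) = 0
g^(5)(0) = 2823/16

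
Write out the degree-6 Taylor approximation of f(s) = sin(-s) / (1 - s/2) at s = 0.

Take the Cauchy product of the two expansions.
f(0) = 0
f′(0) = -1
f′′(0) = -1
f′′′(0) = -1/2
f^(4)(0) = -1
f^(5)(0) = -7/2
f^(6)(0) = -21/2
Then c_k = f^(k)(0)/k! gives each Taylor coefficient.

-7*s^6/480 - 7*s^5/240 - s^4/24 - s^3/12 - s^2/2 - s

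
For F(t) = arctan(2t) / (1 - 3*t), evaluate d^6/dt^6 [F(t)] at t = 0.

Expand 1/(denominator) as a geometric series and multiply by the numerator's series.
The coefficient of t^6 in the expansion is 2166/5, so F^(6)(0) = 6! * (2166/5) = 311904.

311904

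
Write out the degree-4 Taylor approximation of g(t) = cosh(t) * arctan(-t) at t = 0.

Take the Cauchy product of the two expansions.
g(0) = 0
g′(0) = -1
g′′(0) = 0
g′′′(0) = -1
g^(4)(0) = 0
Then c_k = g^(k)(0)/k! gives each Taylor coefficient.

-t^3/6 - t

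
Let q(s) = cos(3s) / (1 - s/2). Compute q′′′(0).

-51/4

Expand each factor separately, then convolve coefficients.
From the series, [s^3] q = -17/8; multiply by 3! = 6 to get -51/4.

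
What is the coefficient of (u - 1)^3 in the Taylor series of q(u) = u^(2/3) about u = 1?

4/81

q(1) = 1
q′(1) = 2/3
q′′(1) = -2/9
q′′′(1) = 8/27
So c_3 = q′′′(1)/3! = 4/81.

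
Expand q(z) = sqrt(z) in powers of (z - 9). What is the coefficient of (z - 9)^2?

Compute the successive derivatives at the expansion point and divide by k!.
[(z - 9)^0] = 3;  [(z - 9)^1] = 1/6;  [(z - 9)^2] = -1/216.
So c_2 = q′′(9)/2! = -1/216.

-1/216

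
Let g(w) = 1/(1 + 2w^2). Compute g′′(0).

-4

The coefficient of w^2 in the expansion is -2, so g′′(0) = 2! * (-2) = -4.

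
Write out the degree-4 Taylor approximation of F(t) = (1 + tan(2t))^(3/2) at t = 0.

35*t^4/8 + 7*t^3/2 + 3*t^2/2 + 3*t + 1

Let u equal the inner series; expand the outer function in u and truncate.
F(0) = 1
F′(0) = 3
F′′(0) = 3
F′′′(0) = 21
F^(4)(0) = 105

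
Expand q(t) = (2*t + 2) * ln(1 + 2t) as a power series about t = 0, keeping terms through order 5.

Shift and add copies of the series according to the polynomial's terms.
q(0) = 0
q′(0) = 4
q′′(0) = 0
q′′′(0) = 8
q^(4)(0) = -64
q^(5)(0) = 576

24*t^5/5 - 8*t^4/3 + 4*t^3/3 + 4*t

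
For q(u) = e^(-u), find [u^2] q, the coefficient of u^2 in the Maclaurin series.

Compute the successive derivatives at the expansion point and divide by k!.
q(0) = 1
q′(0) = -1
q′′(0) = 1
Then c_k = q^(k)(0)/k! gives each Taylor coefficient.

1/2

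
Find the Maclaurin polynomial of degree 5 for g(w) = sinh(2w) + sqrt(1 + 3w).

Expand each term separately and add.
g(0) = 1
g′(0) = 7/2
g′′(0) = -9/4
g′′′(0) = 145/8
g^(4)(0) = -1215/16
g^(5)(0) = 26539/32

26539*w^5/3840 - 405*w^4/128 + 145*w^3/48 - 9*w^2/8 + 7*w/2 + 1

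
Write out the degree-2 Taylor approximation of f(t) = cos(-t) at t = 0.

1 - t^2/2

f(0) = 1
f′(0) = 0
f′′(0) = -1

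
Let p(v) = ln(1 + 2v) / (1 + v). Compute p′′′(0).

Write out both Maclaurin series and multiply, keeping only the needed powers.
From the series, [v^3] p = 20/3; multiply by 3! = 6 to get 40.

40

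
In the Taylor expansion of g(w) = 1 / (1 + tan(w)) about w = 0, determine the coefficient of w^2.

Write 1/(1+u) = 1 - u + u^2 - u^3 + ... and substitute the series for u.
g(0) = 1
g′(0) = -1
g′′(0) = 2

1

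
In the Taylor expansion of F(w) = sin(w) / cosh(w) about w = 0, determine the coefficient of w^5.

Divide the numerator series by the denominator series (power-series long division).
F(0) = 0
F′(0) = 1
F′′(0) = 0
F′′′(0) = -4
F^(4)(0) = 0
F^(5)(0) = 36
The Taylor polynomial is Σ F^(k)(0)/k! · w^k.

3/10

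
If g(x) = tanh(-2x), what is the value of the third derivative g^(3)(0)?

16

Differentiate repeatedly and evaluate at the center.
From the series, [x^3] g = 8/3; multiply by 3! = 6 to get 16.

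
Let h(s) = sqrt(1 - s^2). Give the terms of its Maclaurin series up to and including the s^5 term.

-s^4/8 - s^2/2 + 1

Apply the Taylor formula c_k = f^(k)(a)/k!.
[s^0] = 1;  [s^1] = 0;  [s^2] = -1/2;  [s^3] = 0;  [s^4] = -1/8;  [s^5] = 0.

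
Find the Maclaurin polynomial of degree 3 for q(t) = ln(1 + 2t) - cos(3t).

8*t^3/3 + 5*t^2/2 + 2*t - 1

Expand each term separately and add.
[t^0] = -1;  [t^1] = 2;  [t^2] = 5/2;  [t^3] = 8/3.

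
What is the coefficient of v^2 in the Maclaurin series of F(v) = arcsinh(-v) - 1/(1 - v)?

Expand each term separately and add.
F(0) = -1
F′(0) = -2
F′′(0) = -2

-1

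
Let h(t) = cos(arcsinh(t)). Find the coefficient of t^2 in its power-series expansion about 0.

Plug the Maclaurin series of the inner function into that of the outer and collect terms.
h(0) = 1
h′(0) = 0
h′′(0) = -1

-1/2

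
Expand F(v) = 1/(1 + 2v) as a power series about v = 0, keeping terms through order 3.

-8*v^3 + 4*v^2 - 2*v + 1

F(0) = 1
F′(0) = -2
F′′(0) = 8
F′′′(0) = -48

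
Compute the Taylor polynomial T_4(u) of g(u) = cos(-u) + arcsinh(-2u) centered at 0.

Add the two expansions coefficient-wise.
[u^0] = 1;  [u^1] = -2;  [u^2] = -1/2;  [u^3] = 4/3;  [u^4] = 1/24.

u^4/24 + 4*u^3/3 - u^2/2 - 2*u + 1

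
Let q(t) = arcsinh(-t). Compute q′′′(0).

1

From the series, [t^3] q = 1/6; multiply by 3! = 6 to get 1.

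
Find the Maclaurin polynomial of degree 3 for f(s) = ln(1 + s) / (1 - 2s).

Write out both Maclaurin series and multiply, keeping only the needed powers.
[s^0] = 0;  [s^1] = 1;  [s^2] = 3/2;  [s^3] = 10/3.

10*s^3/3 + 3*s^2/2 + s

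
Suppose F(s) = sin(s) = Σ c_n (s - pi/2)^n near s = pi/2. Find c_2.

-1/2

[(s - pi/2)^0] = 1;  [(s - pi/2)^1] = 0;  [(s - pi/2)^2] = -1/2.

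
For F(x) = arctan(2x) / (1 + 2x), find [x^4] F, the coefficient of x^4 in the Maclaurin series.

Write out both Maclaurin series and multiply, keeping only the needed powers.
F(0) = 0
F′(0) = 2
F′′(0) = -8
F′′′(0) = 32
F^(4)(0) = -256
So c_4 = F^(4)(0)/4! = -32/3.

-32/3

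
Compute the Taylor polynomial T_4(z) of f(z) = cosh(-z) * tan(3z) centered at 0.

21*z^3/2 + 3*z

Multiply the two series term by term and collect like powers.
f(0) = 0
f′(0) = 3
f′′(0) = 0
f′′′(0) = 63
f^(4)(0) = 0
The Taylor polynomial is Σ f^(k)(0)/k! · z^k.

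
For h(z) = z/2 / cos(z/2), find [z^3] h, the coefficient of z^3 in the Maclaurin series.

1/16

Write the quotient as an unknown series and match coefficients against numerator = denominator · series.
h(0) = 0
h′(0) = 1/2
h′′(0) = 0
h′′′(0) = 3/8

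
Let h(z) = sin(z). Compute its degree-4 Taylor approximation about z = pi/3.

Apply the Taylor formula c_k = f^(k)(a)/k!.
h(pi/3) = sqrt(3)/2
h′(pi/3) = 1/2
h′′(pi/3) = -sqrt(3)/2
h′′′(pi/3) = -1/2
h^(4)(pi/3) = sqrt(3)/2

sqrt(3)*(z - pi/3)^4/48 - (z - pi/3)^3/12 - sqrt(3)*(z - pi/3)^2/4 + (z - pi/3)/2 + sqrt(3)/2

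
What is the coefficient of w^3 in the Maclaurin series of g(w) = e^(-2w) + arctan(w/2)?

Expand each term separately and add.
So c_3 = g′′′(0)/3! = -11/8.

-11/8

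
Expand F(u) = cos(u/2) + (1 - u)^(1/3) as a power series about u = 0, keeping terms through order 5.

-22*u^5/729 - 1199*u^4/31104 - 5*u^3/81 - 17*u^2/72 - u/3 + 2

Expand each term separately and add.
[u^0] = 2;  [u^1] = -1/3;  [u^2] = -17/72;  [u^3] = -5/81;  [u^4] = -1199/31104;  [u^5] = -22/729.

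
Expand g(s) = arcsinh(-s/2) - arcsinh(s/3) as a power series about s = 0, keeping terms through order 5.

Combine the two series term by term.
g(0) = 0
g′(0) = -5/6
g′′(0) = 0
g′′′(0) = 35/216
g^(4)(0) = 0
g^(5)(0) = -275/864

-55*s^5/20736 + 35*s^3/1296 - 5*s/6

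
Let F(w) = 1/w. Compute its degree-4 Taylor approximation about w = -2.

Compute the successive derivatives at the expansion point and divide by k!.
[(w + 2)^0] = -1/2;  [(w + 2)^1] = -1/4;  [(w + 2)^2] = -1/8;  [(w + 2)^3] = -1/16;  [(w + 2)^4] = -1/32.

-(w + 2)^4/32 - (w + 2)^3/16 - (w + 2)^2/8 - (w + 2)/4 - 1/2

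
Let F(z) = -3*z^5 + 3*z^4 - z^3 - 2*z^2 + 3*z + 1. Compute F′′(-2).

The coefficient of (z + 2)^2 in the expansion is 316, so F′′(-2) = 2! * (316) = 632.

632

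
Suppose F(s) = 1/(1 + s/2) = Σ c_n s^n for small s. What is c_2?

Apply the Taylor formula c_k = f^(k)(a)/k!.
F(0) = 1
F′(0) = -1/2
F′′(0) = 1/2
So c_2 = F′′(0)/2! = 1/4.

1/4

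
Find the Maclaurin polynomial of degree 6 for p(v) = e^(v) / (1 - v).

Multiply the two series term by term and collect like powers.
p(0) = 1
p′(0) = 2
p′′(0) = 5
p′′′(0) = 16
p^(4)(0) = 65
p^(5)(0) = 326
p^(6)(0) = 1957
Dividing each by k! gives the coefficients c_0, ..., c_6.

1957*v^6/720 + 163*v^5/60 + 65*v^4/24 + 8*v^3/3 + 5*v^2/2 + 2*v + 1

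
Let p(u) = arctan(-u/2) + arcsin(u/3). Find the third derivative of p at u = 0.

Add the two expansions coefficient-wise.
The coefficient of u^3 in the expansion is 31/648, so p′′′(0) = 3! * (31/648) = 31/108.

31/108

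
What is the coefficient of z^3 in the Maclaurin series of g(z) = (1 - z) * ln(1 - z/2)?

1/12

Distribute the polynomial across the series and collect like powers.
g(0) = 0
g′(0) = -1/2
g′′(0) = 3/4
g′′′(0) = 1/2
So c_3 = g′′′(0)/3! = 1/12.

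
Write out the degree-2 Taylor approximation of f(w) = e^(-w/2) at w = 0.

w^2/8 - w/2 + 1

f(0) = 1
f′(0) = -1/2
f′′(0) = 1/4
The Taylor polynomial is Σ f^(k)(0)/k! · w^k.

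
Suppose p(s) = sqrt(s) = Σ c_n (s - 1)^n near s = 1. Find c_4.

-5/128

Use the known series and substitute for the argument.
p(1) = 1
p′(1) = 1/2
p′′(1) = -1/4
p′′′(1) = 3/8
p^(4)(1) = -15/16
So c_4 = p^(4)(1)/4! = -5/128.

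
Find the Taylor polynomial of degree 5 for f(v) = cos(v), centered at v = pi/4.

-sqrt(2)*(v - pi/4)^5/240 + sqrt(2)*(v - pi/4)^4/48 + sqrt(2)*(v - pi/4)^3/12 - sqrt(2)*(v - pi/4)^2/4 - sqrt(2)*(v - pi/4)/2 + sqrt(2)/2

f(pi/4) = sqrt(2)/2
f′(pi/4) = -sqrt(2)/2
f′′(pi/4) = -sqrt(2)/2
f′′′(pi/4) = sqrt(2)/2
f^(4)(pi/4) = sqrt(2)/2
f^(5)(pi/4) = -sqrt(2)/2
Dividing each by k! gives the coefficients c_0, ..., c_5.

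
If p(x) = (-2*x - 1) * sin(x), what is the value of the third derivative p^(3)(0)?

1

Multiply each power in the prefactor through the base expansion.
The coefficient of x^3 in the expansion is 1/6, so p′′′(0) = 3! * (1/6) = 1.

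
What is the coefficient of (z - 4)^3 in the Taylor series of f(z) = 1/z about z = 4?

Differentiate repeatedly and evaluate at the center.

-1/256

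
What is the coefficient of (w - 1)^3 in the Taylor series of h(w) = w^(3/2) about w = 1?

-1/16

Compute the successive derivatives at the expansion point and divide by k!.
h(1) = 1
h′(1) = 3/2
h′′(1) = 3/4
h′′′(1) = -3/8
Dividing each by k! gives the coefficients c_0, ..., c_3.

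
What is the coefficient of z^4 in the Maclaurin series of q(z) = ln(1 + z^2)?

-1/2

[z^0] = 0;  [z^1] = 0;  [z^2] = 1;  [z^3] = 0;  [z^4] = -1/2.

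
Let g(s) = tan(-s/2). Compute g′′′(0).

-1/4

From the series, [s^3] g = -1/24; multiply by 3! = 6 to get -1/4.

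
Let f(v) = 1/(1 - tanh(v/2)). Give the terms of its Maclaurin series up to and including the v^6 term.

Compose series: expand the inner function first, then feed it into the outer expansion.

v^6/1440 + v^5/240 + v^4/48 + v^3/12 + v^2/4 + v/2 + 1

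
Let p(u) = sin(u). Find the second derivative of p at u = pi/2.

Use the known series and substitute for the argument.
From the series, [(u - pi/2)^2] p = -1/2; multiply by 2! = 2 to get -1.

-1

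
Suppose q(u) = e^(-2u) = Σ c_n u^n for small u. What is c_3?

-4/3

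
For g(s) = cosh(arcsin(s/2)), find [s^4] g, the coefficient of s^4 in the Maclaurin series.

Plug the Maclaurin series of the inner function into that of the outer and collect terms.
[s^0] = 1;  [s^1] = 0;  [s^2] = 1/8;  [s^3] = 0;  [s^4] = 5/384.
So c_4 = g^(4)(0)/4! = 5/384.

5/384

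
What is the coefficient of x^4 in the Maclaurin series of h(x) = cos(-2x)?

Apply the Taylor formula c_k = f^(k)(a)/k!.
h(0) = 1
h′(0) = 0
h′′(0) = -4
h′′′(0) = 0
h^(4)(0) = 16
So c_4 = h^(4)(0)/4! = 2/3.

2/3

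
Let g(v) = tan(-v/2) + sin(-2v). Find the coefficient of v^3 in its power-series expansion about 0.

31/24

Expand each term separately and add.
g(0) = 0
g′(0) = -5/2
g′′(0) = 0
g′′′(0) = 31/4
So c_3 = g′′′(0)/3! = 31/24.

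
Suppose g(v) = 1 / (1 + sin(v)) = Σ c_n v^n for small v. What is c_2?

1

Use the geometric series for the reciprocal, then substitute.
g(0) = 1
g′(0) = -1
g′′(0) = 2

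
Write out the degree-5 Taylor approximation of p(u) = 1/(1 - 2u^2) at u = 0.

p(0) = 1
p′(0) = 0
p′′(0) = 4
p′′′(0) = 0
p^(4)(0) = 96
p^(5)(0) = 0
Dividing each by k! gives the coefficients c_0, ..., c_5.

4*u^4 + 2*u^2 + 1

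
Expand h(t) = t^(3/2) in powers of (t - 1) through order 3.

-(t - 1)^3/16 + 3*(t - 1)^2/8 + 3*(t - 1)/2 + 1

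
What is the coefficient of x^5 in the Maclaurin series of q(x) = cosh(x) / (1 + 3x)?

-2053/8

Write out both Maclaurin series and multiply, keeping only the needed powers.
q(0) = 1
q′(0) = -3
q′′(0) = 19
q′′′(0) = -171
q^(4)(0) = 2053
q^(5)(0) = -30795
So c_5 = q^(5)(0)/5! = -2053/8.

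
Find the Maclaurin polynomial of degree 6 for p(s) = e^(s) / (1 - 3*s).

732529*s^6/720 + 5087*s^5/15 + 2713*s^4/24 + 113*s^3/3 + 25*s^2/2 + 4*s + 1

Use 1/(1 - r) = Σ r^k on the denominator, then take the Cauchy product.
p(0) = 1
p′(0) = 4
p′′(0) = 25
p′′′(0) = 226
p^(4)(0) = 2713
p^(5)(0) = 40696
p^(6)(0) = 732529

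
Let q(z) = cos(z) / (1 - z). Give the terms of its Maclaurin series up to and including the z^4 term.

13*z^4/24 + z^3/2 + z^2/2 + z + 1

Expand each factor separately, then convolve coefficients.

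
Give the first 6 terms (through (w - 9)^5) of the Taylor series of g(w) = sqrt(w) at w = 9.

g(9) = 3
g′(9) = 1/6
g′′(9) = -1/108
g′′′(9) = 1/648
g^(4)(9) = -5/11664
g^(5)(9) = 35/209952

7*(w - 9)^5/5038848 - 5*(w - 9)^4/279936 + (w - 9)^3/3888 - (w - 9)^2/216 + (w - 9)/6 + 3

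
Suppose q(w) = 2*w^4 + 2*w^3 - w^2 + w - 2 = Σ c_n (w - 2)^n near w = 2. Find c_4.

2

c_4 = q^(4)(2)/4! = 2.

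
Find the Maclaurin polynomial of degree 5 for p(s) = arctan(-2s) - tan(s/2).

Add the two expansions coefficient-wise.
p(0) = 0
p′(0) = -5/2
p′′(0) = 0
p′′′(0) = 63/4
p^(4)(0) = 0
p^(5)(0) = -1537/2
Dividing each by k! gives the coefficients c_0, ..., c_5.

-1537*s^5/240 + 21*s^3/8 - 5*s/2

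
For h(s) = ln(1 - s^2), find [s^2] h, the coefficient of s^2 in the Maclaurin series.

[s^0] = 0;  [s^1] = 0;  [s^2] = -1.

-1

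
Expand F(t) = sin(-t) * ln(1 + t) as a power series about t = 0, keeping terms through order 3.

t^3/2 - t^2

Expand each factor separately, then convolve coefficients.
[t^0] = 0;  [t^1] = 0;  [t^2] = -1;  [t^3] = 1/2.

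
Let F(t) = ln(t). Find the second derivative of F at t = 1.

-1

The coefficient of (t - 1)^2 in the expansion is -1/2, so F′′(1) = 2! * (-1/2) = -1.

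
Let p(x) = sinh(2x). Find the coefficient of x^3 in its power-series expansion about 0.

Compute the successive derivatives at the expansion point and divide by k!.
p(0) = 0
p′(0) = 2
p′′(0) = 0
p′′′(0) = 8
The Taylor polynomial is Σ p^(k)(0)/k! · x^k.

4/3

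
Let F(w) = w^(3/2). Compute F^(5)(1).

Apply the Taylor formula c_k = f^(k)(a)/k!.
The coefficient of (w - 1)^5 in the expansion is -3/256, so F^(5)(1) = 5! * (-3/256) = -45/32.

-45/32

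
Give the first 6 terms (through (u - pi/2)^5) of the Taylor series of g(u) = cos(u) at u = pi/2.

-(u - pi/2)^5/120 + (u - pi/2)^3/6 - (u - pi/2)

[(u - pi/2)^0] = 0;  [(u - pi/2)^1] = -1;  [(u - pi/2)^2] = 0;  [(u - pi/2)^3] = 1/6;  [(u - pi/2)^4] = 0;  [(u - pi/2)^5] = -1/120.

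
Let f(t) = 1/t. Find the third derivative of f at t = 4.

From the series, [(t - 4)^3] f = -1/256; multiply by 3! = 6 to get -3/128.

-3/128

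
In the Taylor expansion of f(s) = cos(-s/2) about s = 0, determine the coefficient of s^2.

-1/8

[s^0] = 1;  [s^1] = 0;  [s^2] = -1/8.
So c_2 = f′′(0)/2! = -1/8.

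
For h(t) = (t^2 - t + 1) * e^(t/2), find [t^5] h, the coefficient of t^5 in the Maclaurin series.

Multiply each power in the prefactor through the base expansion.
h(0) = 1
h′(0) = -1/2
h′′(0) = 5/4
h′′′(0) = 19/8
h^(4)(0) = 41/16
h^(5)(0) = 71/32

71/3840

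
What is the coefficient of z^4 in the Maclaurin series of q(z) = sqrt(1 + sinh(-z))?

Compose series: expand the inner function first, then feed it into the outer expansion.
q(0) = 1
q′(0) = -1/2
q′′(0) = -1/4
q′′′(0) = -7/8
q^(4)(0) = -31/16

-31/384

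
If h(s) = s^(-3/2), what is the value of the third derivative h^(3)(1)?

The coefficient of (s - 1)^3 in the expansion is -35/16, so h′′′(1) = 3! * (-35/16) = -105/8.

-105/8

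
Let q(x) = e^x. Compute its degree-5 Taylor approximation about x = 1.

Use the known series and substitute for the argument.
[(x - 1)^0] = e;  [(x - 1)^1] = e;  [(x - 1)^2] = e/2;  [(x - 1)^3] = e/6;  [(x - 1)^4] = e/24;  [(x - 1)^5] = e/120.

e*(x - 1)^5/120 + e*(x - 1)^4/24 + e*(x - 1)^3/6 + e*(x - 1)^2/2 + e*(x - 1) + e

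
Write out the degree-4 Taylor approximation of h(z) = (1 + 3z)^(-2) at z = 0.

h(0) = 1
h′(0) = -6
h′′(0) = 54
h′′′(0) = -648
h^(4)(0) = 9720

405*z^4 - 108*z^3 + 27*z^2 - 6*z + 1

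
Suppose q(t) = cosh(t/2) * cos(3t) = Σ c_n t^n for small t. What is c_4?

Write out both Maclaurin series and multiply, keeping only the needed powers.
q(0) = 1
q′(0) = 0
q′′(0) = -35/4
q′′′(0) = 0
q^(4)(0) = 1081/16
So c_4 = q^(4)(0)/4! = 1081/384.

1081/384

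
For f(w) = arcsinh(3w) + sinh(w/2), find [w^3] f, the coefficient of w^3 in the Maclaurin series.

Add the two expansions coefficient-wise.

-215/48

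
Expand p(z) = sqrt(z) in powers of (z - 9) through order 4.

p(9) = 3
p′(9) = 1/6
p′′(9) = -1/108
p′′′(9) = 1/648
p^(4)(9) = -5/11664

-5*(z - 9)^4/279936 + (z - 9)^3/3888 - (z - 9)^2/216 + (z - 9)/6 + 3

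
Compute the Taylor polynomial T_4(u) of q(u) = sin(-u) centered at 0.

u^3/6 - u

Apply the Taylor formula c_k = f^(k)(a)/k!.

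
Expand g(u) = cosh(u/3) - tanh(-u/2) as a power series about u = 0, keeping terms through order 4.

u^4/1944 - u^3/24 + u^2/18 + u/2 + 1

Add the two expansions coefficient-wise.
g(0) = 1
g′(0) = 1/2
g′′(0) = 1/9
g′′′(0) = -1/4
g^(4)(0) = 1/81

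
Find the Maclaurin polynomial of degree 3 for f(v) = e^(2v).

f(0) = 1
f′(0) = 2
f′′(0) = 4
f′′′(0) = 8

4*v^3/3 + 2*v^2 + 2*v + 1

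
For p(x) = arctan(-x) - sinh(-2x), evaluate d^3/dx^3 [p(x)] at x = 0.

Combine the two series term by term.
The coefficient of x^3 in the expansion is 5/3, so p′′′(0) = 3! * (5/3) = 10.

10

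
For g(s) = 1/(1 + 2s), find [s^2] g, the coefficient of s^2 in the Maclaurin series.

g(0) = 1
g′(0) = -2
g′′(0) = 8
So c_2 = g′′(0)/2! = 4.

4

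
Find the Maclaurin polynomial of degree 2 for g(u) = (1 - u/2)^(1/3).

Compute the successive derivatives at the expansion point and divide by k!.
[u^0] = 1;  [u^1] = -1/6;  [u^2] = -1/36.

-u^2/36 - u/6 + 1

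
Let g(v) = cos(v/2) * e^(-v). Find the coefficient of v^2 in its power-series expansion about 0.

3/8

Multiply the two series term by term and collect like powers.
g(0) = 1
g′(0) = -1
g′′(0) = 3/4
So c_2 = g′′(0)/2! = 3/8.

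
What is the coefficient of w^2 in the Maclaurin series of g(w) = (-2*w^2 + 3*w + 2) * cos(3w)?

-11

Distribute the polynomial across the series and collect like powers.
[w^0] = 2;  [w^1] = 3;  [w^2] = -11.
So c_2 = g′′(0)/2! = -11.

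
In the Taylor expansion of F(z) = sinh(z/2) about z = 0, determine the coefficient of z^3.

[z^0] = 0;  [z^1] = 1/2;  [z^2] = 0;  [z^3] = 1/48.

1/48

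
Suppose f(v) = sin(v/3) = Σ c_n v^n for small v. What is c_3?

-1/162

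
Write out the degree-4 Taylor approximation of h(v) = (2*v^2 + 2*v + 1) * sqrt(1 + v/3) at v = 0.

Distribute the polynomial across the series and collect like powers.
h(0) = 1
h′(0) = 13/6
h′′(0) = 167/36
h′′′(0) = 133/72
h^(4)(0) = -245/432
The Taylor polynomial is Σ h^(k)(0)/k! · v^k.

-245*v^4/10368 + 133*v^3/432 + 167*v^2/72 + 13*v/6 + 1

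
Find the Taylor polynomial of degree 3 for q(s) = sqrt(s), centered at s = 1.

(s - 1)^3/16 - (s - 1)^2/8 + (s - 1)/2 + 1

[(s - 1)^0] = 1;  [(s - 1)^1] = 1/2;  [(s - 1)^2] = -1/8;  [(s - 1)^3] = 1/16.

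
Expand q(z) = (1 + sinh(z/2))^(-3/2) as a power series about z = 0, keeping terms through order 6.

14305*z^6/196608 - 4881*z^5/40960 + 395*z^4/2048 - 39*z^3/128 + 15*z^2/32 - 3*z/4 + 1

Plug the Maclaurin series of the inner function into that of the outer and collect terms.
q(0) = 1
q′(0) = -3/4
q′′(0) = 15/16
q′′′(0) = -117/64
q^(4)(0) = 1185/256
q^(5)(0) = -14643/1024
q^(6)(0) = 214575/4096
Dividing each by k! gives the coefficients c_0, ..., c_6.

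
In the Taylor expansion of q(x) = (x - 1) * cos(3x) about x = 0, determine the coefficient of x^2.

Shift and add copies of the series according to the polynomial's terms.
[x^0] = -1;  [x^1] = 1;  [x^2] = 9/2.

9/2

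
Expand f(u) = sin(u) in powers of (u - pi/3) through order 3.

Use the known series and substitute for the argument.
[(u - pi/3)^0] = sqrt(3)/2;  [(u - pi/3)^1] = 1/2;  [(u - pi/3)^2] = -sqrt(3)/4;  [(u - pi/3)^3] = -1/12.

-(u - pi/3)^3/12 - sqrt(3)*(u - pi/3)^2/4 + (u - pi/3)/2 + sqrt(3)/2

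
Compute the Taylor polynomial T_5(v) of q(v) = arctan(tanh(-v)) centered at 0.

-2*v^5/3 + 2*v^3/3 - v

Compose series: expand the inner function first, then feed it into the outer expansion.
[v^0] = 0;  [v^1] = -1;  [v^2] = 0;  [v^3] = 2/3;  [v^4] = 0;  [v^5] = -2/3.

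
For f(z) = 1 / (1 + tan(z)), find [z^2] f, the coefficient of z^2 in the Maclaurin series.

Use the geometric series for the reciprocal, then substitute.
f(0) = 1
f′(0) = -1
f′′(0) = 2
So c_2 = f′′(0)/2! = 1.

1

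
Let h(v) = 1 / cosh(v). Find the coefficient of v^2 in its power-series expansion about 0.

-1/2

Divide the numerator series by the denominator series (power-series long division).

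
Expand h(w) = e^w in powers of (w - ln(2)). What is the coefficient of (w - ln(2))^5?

h(ln(2)) = 2
h′(ln(2)) = 2
h′′(ln(2)) = 2
h′′′(ln(2)) = 2
h^(4)(ln(2)) = 2
h^(5)(ln(2)) = 2

1/60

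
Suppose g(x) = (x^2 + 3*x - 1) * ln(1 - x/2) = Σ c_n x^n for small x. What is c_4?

-15/64

Multiply each power in the prefactor through the base expansion.
g(0) = 0
g′(0) = 1/2
g′′(0) = -11/4
g′′′(0) = -5
g^(4)(0) = -45/8
So c_4 = g^(4)(0)/4! = -15/64.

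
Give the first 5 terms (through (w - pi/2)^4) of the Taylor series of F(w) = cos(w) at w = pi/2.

(w - pi/2)^3/6 - (w - pi/2)

F(pi/2) = 0
F′(pi/2) = -1
F′′(pi/2) = 0
F′′′(pi/2) = 1
F^(4)(pi/2) = 0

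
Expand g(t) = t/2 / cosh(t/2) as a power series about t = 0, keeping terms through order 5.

5*t^5/768 - t^3/16 + t/2

Write the quotient as an unknown series and match coefficients against numerator = denominator · series.
g(0) = 0
g′(0) = 1/2
g′′(0) = 0
g′′′(0) = -3/8
g^(4)(0) = 0
g^(5)(0) = 25/32
Then c_k = g^(k)(0)/k! gives each Taylor coefficient.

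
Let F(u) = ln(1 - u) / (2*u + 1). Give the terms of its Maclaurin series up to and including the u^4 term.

77*u^4/12 - 10*u^3/3 + 3*u^2/2 - u

Expand 1/(denominator) as a geometric series and multiply by the numerator's series.
F(0) = 0
F′(0) = -1
F′′(0) = 3
F′′′(0) = -20
F^(4)(0) = 154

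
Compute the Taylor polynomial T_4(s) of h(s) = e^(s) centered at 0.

h(0) = 1
h′(0) = 1
h′′(0) = 1
h′′′(0) = 1
h^(4)(0) = 1
The Taylor polynomial is Σ h^(k)(0)/k! · s^k.

s^4/24 + s^3/6 + s^2/2 + s + 1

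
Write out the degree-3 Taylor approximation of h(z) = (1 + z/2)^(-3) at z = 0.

[z^0] = 1;  [z^1] = -3/2;  [z^2] = 3/2;  [z^3] = -5/4.

-5*z^3/4 + 3*z^2/2 - 3*z/2 + 1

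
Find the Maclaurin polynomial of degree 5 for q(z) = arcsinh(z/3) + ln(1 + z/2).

Add the two expansions coefficient-wise.
[z^0] = 0;  [z^1] = 5/6;  [z^2] = -1/8;  [z^3] = 23/648;  [z^4] = -1/64;  [z^5] = 17/2592.

17*z^5/2592 - z^4/64 + 23*z^3/648 - z^2/8 + 5*z/6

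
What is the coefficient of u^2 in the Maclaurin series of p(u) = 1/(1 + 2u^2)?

[u^0] = 1;  [u^1] = 0;  [u^2] = -2.

-2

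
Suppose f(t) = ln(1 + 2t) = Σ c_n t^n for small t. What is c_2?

-2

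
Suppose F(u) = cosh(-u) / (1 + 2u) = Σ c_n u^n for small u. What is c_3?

-9

Multiply the two series term by term and collect like powers.
[u^0] = 1;  [u^1] = -2;  [u^2] = 9/2;  [u^3] = -9.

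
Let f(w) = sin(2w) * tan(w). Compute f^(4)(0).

-16

Multiply the two series term by term and collect like powers.
The coefficient of w^4 in the expansion is -2/3, so f^(4)(0) = 4! * (-2/3) = -16.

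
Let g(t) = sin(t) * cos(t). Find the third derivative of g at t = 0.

-4

Multiply the two series term by term and collect like powers.
The coefficient of t^3 in the expansion is -2/3, so g′′′(0) = 3! * (-2/3) = -4.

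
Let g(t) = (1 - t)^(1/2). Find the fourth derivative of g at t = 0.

-15/16

The coefficient of t^4 in the expansion is -5/128, so g^(4)(0) = 4! * (-5/128) = -15/16.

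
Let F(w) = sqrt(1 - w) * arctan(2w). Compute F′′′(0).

-35/2

Expand each factor separately, then convolve coefficients.
From the series, [w^3] F = -35/12; multiply by 3! = 6 to get -35/2.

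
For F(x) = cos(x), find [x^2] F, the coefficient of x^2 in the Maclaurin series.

-1/2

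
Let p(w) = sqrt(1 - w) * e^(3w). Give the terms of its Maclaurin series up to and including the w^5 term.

Take the Cauchy product of the two expansions.
p(0) = 1
p′(0) = 5/2
p′′(0) = 23/4
p′′′(0) = 87/8
p^(4)(0) = 129/16
p^(5)(0) = -2499/32

-833*w^5/1280 + 43*w^4/128 + 29*w^3/16 + 23*w^2/8 + 5*w/2 + 1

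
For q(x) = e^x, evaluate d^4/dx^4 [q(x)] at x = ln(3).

3

Compute the successive derivatives at the expansion point and divide by k!.
The coefficient of (x - ln(3))^4 in the expansion is 1/8, so q^(4)(ln(3)) = 4! * (1/8) = 3.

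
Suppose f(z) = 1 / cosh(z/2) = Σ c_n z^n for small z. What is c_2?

-1/8

Invert the denominator's series and multiply.
f(0) = 1
f′(0) = 0
f′′(0) = -1/4
So c_2 = f′′(0)/2! = -1/8.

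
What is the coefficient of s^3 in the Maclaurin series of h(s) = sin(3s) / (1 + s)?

Write out both Maclaurin series and multiply, keeping only the needed powers.
[s^0] = 0;  [s^1] = 3;  [s^2] = -3;  [s^3] = -3/2.
So c_3 = h′′′(0)/3! = -3/2.

-3/2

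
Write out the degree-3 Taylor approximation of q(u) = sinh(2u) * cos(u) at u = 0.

Expand each factor separately, then convolve coefficients.

u^3/3 + 2*u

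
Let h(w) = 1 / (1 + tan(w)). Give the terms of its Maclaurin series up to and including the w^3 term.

-4*w^3/3 + w^2 - w + 1

Expand as Σ (-1)^k u^k with u equal to the inner function's series.
[w^0] = 1;  [w^1] = -1;  [w^2] = 1;  [w^3] = -4/3.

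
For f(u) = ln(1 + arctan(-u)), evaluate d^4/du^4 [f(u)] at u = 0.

Compose series: expand the inner function first, then feed it into the outer expansion.
From the series, [u^4] f = 1/12; multiply by 4! = 24 to get 2.

2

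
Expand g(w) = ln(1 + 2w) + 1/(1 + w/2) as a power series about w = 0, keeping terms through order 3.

61*w^3/24 - 7*w^2/4 + 3*w/2 + 1

Expand each term separately and add.
[w^0] = 1;  [w^1] = 3/2;  [w^2] = -7/4;  [w^3] = 61/24.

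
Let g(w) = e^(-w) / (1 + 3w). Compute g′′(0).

Expand each factor separately, then convolve coefficients.
The coefficient of w^2 in the expansion is 25/2, so g′′(0) = 2! * (25/2) = 25.

25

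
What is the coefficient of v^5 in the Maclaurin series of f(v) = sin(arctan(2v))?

12

Compose series: expand the inner function first, then feed it into the outer expansion.
f(0) = 0
f′(0) = 2
f′′(0) = 0
f′′′(0) = -24
f^(4)(0) = 0
f^(5)(0) = 1440
So c_5 = f^(5)(0)/5! = 12.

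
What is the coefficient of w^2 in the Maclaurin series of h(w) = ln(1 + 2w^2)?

2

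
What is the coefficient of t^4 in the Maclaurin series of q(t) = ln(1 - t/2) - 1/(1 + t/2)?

-5/64

Combine the two series term by term.
q(0) = -1
q′(0) = 0
q′′(0) = -3/4
q′′′(0) = 1/2
q^(4)(0) = -15/8
The Taylor polynomial is Σ q^(k)(0)/k! · t^k.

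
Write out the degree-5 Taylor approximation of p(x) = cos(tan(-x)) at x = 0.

Compose series: expand the inner function first, then feed it into the outer expansion.
[x^0] = 1;  [x^1] = 0;  [x^2] = -1/2;  [x^3] = 0;  [x^4] = -7/24;  [x^5] = 0.

-7*x^4/24 - x^2/2 + 1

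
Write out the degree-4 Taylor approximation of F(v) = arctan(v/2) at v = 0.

[v^0] = 0;  [v^1] = 1/2;  [v^2] = 0;  [v^3] = -1/24;  [v^4] = 0.

-v^3/24 + v/2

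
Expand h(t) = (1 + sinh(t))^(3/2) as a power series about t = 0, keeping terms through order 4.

Compose series: expand the inner function first, then feed it into the outer expansion.
h(0) = 1
h′(0) = 3/2
h′′(0) = 3/4
h′′′(0) = 9/8
h^(4)(0) = 57/16
Dividing each by k! gives the coefficients c_0, ..., c_4.

19*t^4/128 + 3*t^3/16 + 3*t^2/8 + 3*t/2 + 1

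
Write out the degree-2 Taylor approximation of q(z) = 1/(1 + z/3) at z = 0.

[z^0] = 1;  [z^1] = -1/3;  [z^2] = 1/9.

z^2/9 - z/3 + 1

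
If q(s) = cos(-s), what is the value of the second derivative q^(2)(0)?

Compute the successive derivatives at the expansion point and divide by k!.
From the series, [s^2] q = -1/2; multiply by 2! = 2 to get -1.

-1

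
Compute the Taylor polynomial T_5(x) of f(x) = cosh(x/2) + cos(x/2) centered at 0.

Combine the two series term by term.
f(0) = 2
f′(0) = 0
f′′(0) = 0
f′′′(0) = 0
f^(4)(0) = 1/8
f^(5)(0) = 0

x^4/192 + 2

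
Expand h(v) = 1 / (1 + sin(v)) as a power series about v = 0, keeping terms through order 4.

Use the geometric series for the reciprocal, then substitute.
h(0) = 1
h′(0) = -1
h′′(0) = 2
h′′′(0) = -5
h^(4)(0) = 16
Then c_k = h^(k)(0)/k! gives each Taylor coefficient.

2*v^4/3 - 5*v^3/6 + v^2 - v + 1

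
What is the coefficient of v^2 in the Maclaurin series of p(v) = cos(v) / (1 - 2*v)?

Multiply the numerator's expansion by the denominator's geometric series.
[v^0] = 1;  [v^1] = 2;  [v^2] = 7/2.

7/2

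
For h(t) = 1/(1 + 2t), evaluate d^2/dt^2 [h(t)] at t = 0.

8

From the series, [t^2] h = 4; multiply by 2! = 2 to get 8.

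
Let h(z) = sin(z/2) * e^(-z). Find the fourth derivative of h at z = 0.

-3/2

Take the Cauchy product of the two expansions.
The coefficient of z^4 in the expansion is -1/16, so h^(4)(0) = 4! * (-1/16) = -3/2.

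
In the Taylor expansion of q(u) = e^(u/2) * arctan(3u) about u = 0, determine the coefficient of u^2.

Write out both Maclaurin series and multiply, keeping only the needed powers.
q(0) = 0
q′(0) = 3
q′′(0) = 3
Dividing each by k! gives the coefficients c_0, ..., c_2.

3/2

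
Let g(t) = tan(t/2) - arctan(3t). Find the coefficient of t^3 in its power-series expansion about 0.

217/24

Expand each term separately and add.
[t^0] = 0;  [t^1] = -5/2;  [t^2] = 0;  [t^3] = 217/24.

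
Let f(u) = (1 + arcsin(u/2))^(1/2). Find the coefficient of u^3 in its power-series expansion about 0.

Let u equal the inner series; expand the outer function in u and truncate.
[u^0] = 1;  [u^1] = 1/4;  [u^2] = -1/32;  [u^3] = 7/384.

7/384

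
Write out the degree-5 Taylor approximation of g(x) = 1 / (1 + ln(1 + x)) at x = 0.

Write 1/(1+u) = 1 - u + u^2 - u^3 + ... and substitute the series for u.
[x^0] = 1;  [x^1] = -1;  [x^2] = 3/2;  [x^3] = -7/3;  [x^4] = 11/3;  [x^5] = -347/60.

-347*x^5/60 + 11*x^4/3 - 7*x^3/3 + 3*x^2/2 - x + 1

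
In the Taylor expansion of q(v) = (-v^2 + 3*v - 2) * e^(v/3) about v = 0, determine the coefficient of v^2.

-1/9

Multiply each power in the prefactor through the base expansion.
q(0) = -2
q′(0) = 7/3
q′′(0) = -2/9
Dividing each by k! gives the coefficients c_0, ..., c_2.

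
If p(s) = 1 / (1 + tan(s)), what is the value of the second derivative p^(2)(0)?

Use the geometric series for the reciprocal, then substitute.
The coefficient of s^2 in the expansion is 1, so p′′(0) = 2! * (1) = 2.

2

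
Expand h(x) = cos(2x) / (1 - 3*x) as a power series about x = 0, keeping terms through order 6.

25781*x^6/45 + 191*x^5 + 191*x^4/3 + 21*x^3 + 7*x^2 + 3*x + 1

Multiply the numerator's expansion by the denominator's geometric series.
[x^0] = 1;  [x^1] = 3;  [x^2] = 7;  [x^3] = 21;  [x^4] = 191/3;  [x^5] = 191;  [x^6] = 25781/45.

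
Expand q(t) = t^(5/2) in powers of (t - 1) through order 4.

q(1) = 1
q′(1) = 5/2
q′′(1) = 15/4
q′′′(1) = 15/8
q^(4)(1) = -15/16
Dividing each by k! gives the coefficients c_0, ..., c_4.

-5*(t - 1)^4/128 + 5*(t - 1)^3/16 + 15*(t - 1)^2/8 + 5*(t - 1)/2 + 1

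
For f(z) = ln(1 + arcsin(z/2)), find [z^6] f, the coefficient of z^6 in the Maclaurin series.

-19/2880

Let u equal the inner series; expand the outer function in u and truncate.
f(0) = 0
f′(0) = 1/2
f′′(0) = -1/4
f′′′(0) = 3/8
f^(4)(0) = -5/8
f^(5)(0) = 53/32
f^(6)(0) = -19/4
Dividing each by k! gives the coefficients c_0, ..., c_6.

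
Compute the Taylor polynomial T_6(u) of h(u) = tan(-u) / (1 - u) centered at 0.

Multiply the two series term by term and collect like powers.

-22*u^6/15 - 22*u^5/15 - 4*u^4/3 - 4*u^3/3 - u^2 - u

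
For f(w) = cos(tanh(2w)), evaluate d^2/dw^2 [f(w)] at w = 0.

Substitute the inner expansion into the outer series and collect powers.
From the series, [w^2] f = -2; multiply by 2! = 2 to get -4.

-4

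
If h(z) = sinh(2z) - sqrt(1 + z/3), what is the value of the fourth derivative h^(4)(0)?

5/432

Expand each term separately and add.
The coefficient of z^4 in the expansion is 5/10368, so h^(4)(0) = 4! * (5/10368) = 5/432.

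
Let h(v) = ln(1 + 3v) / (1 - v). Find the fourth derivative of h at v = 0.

-306

Multiply the two series term by term and collect like powers.
The coefficient of v^4 in the expansion is -51/4, so h^(4)(0) = 4! * (-51/4) = -306.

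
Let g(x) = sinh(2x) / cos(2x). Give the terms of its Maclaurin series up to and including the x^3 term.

Invert the denominator's series and multiply.
g(0) = 0
g′(0) = 2
g′′(0) = 0
g′′′(0) = 32
The Taylor polynomial is Σ g^(k)(0)/k! · x^k.

16*x^3/3 + 2*x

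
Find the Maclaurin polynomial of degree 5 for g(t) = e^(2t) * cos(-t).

Expand each factor separately, then convolve coefficients.

-19*t^5/60 - 7*t^4/24 + t^3/3 + 3*t^2/2 + 2*t + 1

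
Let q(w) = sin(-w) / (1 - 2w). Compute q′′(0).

Write out both Maclaurin series and multiply, keeping only the needed powers.
From the series, [w^2] q = -2; multiply by 2! = 2 to get -4.

-4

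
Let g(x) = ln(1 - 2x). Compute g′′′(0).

The coefficient of x^3 in the expansion is -8/3, so g′′′(0) = 3! * (-8/3) = -16.

-16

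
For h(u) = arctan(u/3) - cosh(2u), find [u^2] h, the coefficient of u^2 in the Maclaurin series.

Add the two expansions coefficient-wise.
h(0) = -1
h′(0) = 1/3
h′′(0) = -4
So c_2 = h′′(0)/2! = -2.

-2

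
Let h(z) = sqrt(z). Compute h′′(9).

-1/108

From the series, [(z - 9)^2] h = -1/216; multiply by 2! = 2 to get -1/108.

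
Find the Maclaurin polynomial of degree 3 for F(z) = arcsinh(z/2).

-z^3/48 + z/2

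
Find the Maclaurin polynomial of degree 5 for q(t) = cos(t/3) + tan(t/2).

t^5/240 + t^4/1944 + t^3/24 - t^2/18 + t/2 + 1

Combine the two series term by term.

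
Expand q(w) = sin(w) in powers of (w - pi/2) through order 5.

Apply the Taylor formula c_k = f^(k)(a)/k!.
q(pi/2) = 1
q′(pi/2) = 0
q′′(pi/2) = -1
q′′′(pi/2) = 0
q^(4)(pi/2) = 1
q^(5)(pi/2) = 0

(w - pi/2)^4/24 - (w - pi/2)^2/2 + 1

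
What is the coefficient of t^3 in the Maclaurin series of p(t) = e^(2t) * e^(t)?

Take the Cauchy product of the two expansions.
p(0) = 1
p′(0) = 3
p′′(0) = 9
p′′′(0) = 27

9/2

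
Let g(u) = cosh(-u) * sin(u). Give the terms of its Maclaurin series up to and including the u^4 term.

u^3/3 + u

Expand each factor separately, then convolve coefficients.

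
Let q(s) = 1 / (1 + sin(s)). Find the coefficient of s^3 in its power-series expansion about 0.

Use the geometric series for the reciprocal, then substitute.
So c_3 = q′′′(0)/3! = -5/6.

-5/6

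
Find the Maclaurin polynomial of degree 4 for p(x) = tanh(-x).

x^3/3 - x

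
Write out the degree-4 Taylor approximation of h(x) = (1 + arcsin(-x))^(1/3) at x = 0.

-19*x^4/243 - 19*x^3/162 - x^2/9 - x/3 + 1

Compose series: expand the inner function first, then feed it into the outer expansion.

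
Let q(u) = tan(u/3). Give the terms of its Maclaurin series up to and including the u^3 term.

u^3/81 + u/3

Use the known series and substitute for the argument.
q(0) = 0
q′(0) = 1/3
q′′(0) = 0
q′′′(0) = 2/27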